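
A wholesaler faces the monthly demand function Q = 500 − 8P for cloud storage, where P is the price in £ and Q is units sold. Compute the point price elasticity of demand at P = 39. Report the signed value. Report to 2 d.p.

-1.66

At P = 39, Q = 188.
dQ/dP = −8.
ε = (dQ/dP)(P/Q) = (-8)(39/188).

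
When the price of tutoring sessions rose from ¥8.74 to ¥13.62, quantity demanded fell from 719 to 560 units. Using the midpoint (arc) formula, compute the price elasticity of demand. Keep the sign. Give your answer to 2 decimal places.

ΔQ = 560 − 719 = -159; ΔP = 13.62 − 8.74 = 4.88.
Midpoints: P̄ = 11.18, Q̄ = 639.5.
ε = (ΔQ/ΔP)(P̄/Q̄) = (-159/4.88)(11.18/639.5).

-0.57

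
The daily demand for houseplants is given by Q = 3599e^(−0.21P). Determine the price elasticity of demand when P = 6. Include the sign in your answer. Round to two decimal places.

At P = 6, Q = 1020.871.
dQ/dP = −0.21·3599e^(−0.21P) = −0.21Q = -214.383.
ε = (dQ/dP)(P/Q) = (-214.383)(6/1020.871).

-1.26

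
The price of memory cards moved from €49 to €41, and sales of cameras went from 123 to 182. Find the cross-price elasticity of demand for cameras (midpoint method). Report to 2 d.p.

-2.18

ΔQ_x = 182 − 123 = 59; ΔP_y = 41 − 49 = -8.
Midpoints: P̄_y = 45.00, Q̄_x = 152.5.
ε_xy = (ΔQ_x/ΔP_y)(P̄_y/Q̄_x) = (59/-8)(45.00/152.5).
ε_xy < 0, so the goods are complements.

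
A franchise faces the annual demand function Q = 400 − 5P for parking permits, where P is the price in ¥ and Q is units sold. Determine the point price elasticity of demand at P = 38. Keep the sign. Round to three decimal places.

At P = 38, Q = 210.
dQ/dP = −5.
ε = (dQ/dP)(P/Q) = (-5)(38/210).

-0.905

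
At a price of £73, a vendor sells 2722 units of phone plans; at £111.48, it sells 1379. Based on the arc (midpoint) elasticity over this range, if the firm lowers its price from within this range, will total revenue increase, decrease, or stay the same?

increase

Arc ε = (-1343/38.48)(92.24/2050.5) ≈ -1.570.
|ε| = 1.57 > 1, so demand is elastic. A price cut therefore raises total revenue.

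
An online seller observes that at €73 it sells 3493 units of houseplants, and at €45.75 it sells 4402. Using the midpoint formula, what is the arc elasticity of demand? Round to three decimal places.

-0.502

ΔQ = 4402 − 3493 = 909; ΔP = 45.75 − 73 = -27.25.
Midpoints: P̄ = 59.38, Q̄ = 3947.5.
ε = (ΔQ/ΔP)(P̄/Q̄) = (909/-27.25)(59.38/3947.5).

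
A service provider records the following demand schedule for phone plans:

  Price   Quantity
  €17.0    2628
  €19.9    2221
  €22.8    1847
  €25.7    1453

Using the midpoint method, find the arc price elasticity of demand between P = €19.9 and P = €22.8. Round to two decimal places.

-1.35

At P = 19.9, Q = 2221; at P = 22.8, Q = 1847.
ΔQ = -374, ΔP = 2.9. Midpoints: P̄ = 21.35, Q̄ = 2034.0.
ε = (ΔQ/ΔP)(P̄/Q̄) = (-374/2.9)(21.35/2034.0).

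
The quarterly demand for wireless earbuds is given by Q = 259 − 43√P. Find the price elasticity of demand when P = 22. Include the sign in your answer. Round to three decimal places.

At P = 22, Q = 57.312.
dQ/dP = −43/(2√P) = -4.584.
ε = (dQ/dP)(P/Q) = (-4.584)(22/57.312).
|ε| > 1, so demand is elastic at this price.

-1.760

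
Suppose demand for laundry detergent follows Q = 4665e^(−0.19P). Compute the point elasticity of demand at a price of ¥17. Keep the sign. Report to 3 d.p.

-3.230

At P = 17, Q = 184.536.
dQ/dP = −0.19·4665e^(−0.19P) = −0.19Q = -35.062.
ε = (dQ/dP)(P/Q) = (-35.062)(17/184.536).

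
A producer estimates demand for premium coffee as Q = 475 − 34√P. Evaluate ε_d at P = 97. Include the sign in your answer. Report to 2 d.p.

-1.19

At P = 97, Q = 140.139.
dQ/dP = −34/(2√P) = -1.726.
ε = (dQ/dP)(P/Q) = (-1.726)(97/140.139).
|ε| > 1, so demand is elastic at this price.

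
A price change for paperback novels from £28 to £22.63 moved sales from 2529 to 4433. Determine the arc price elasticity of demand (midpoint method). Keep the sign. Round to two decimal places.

ΔQ = 4433 − 2529 = 1904; ΔP = 22.63 − 28 = -5.37.
Midpoints: P̄ = 25.31, Q̄ = 3481.0.
ε = (ΔQ/ΔP)(P̄/Q̄) = (1904/-5.37)(25.31/3481.0).

-2.58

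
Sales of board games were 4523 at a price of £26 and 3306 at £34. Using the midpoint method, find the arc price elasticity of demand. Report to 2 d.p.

-1.17

ΔQ = 3306 − 4523 = -1217; ΔP = 34 − 26 = 8.
Midpoints: P̄ = 30.00, Q̄ = 3914.5.
ε = (ΔQ/ΔP)(P̄/Q̄) = (-1217/8)(30.00/3914.5).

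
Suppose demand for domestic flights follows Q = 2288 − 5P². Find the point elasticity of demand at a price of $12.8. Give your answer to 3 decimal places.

-1.115

At P = 12.8, Q = 1468.800.
dQ/dP = −10P = -128.
ε = (dQ/dP)(P/Q) = (-128)(12.8/1468.800).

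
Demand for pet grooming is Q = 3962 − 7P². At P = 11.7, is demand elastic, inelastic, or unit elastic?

Q = 3003.770, dQ/dP = -163.800.
ε = (dQ/dP)(P/Q) ≈ -0.638.
|ε| = 0.64 < 1.

inelastic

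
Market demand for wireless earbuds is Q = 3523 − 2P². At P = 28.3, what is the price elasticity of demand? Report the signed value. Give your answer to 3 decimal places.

-1.667

At P = 28.3, Q = 1921.220.
dQ/dP = −4P = -113.200.
ε = (dQ/dP)(P/Q) = (-113.200)(28.3/1921.220).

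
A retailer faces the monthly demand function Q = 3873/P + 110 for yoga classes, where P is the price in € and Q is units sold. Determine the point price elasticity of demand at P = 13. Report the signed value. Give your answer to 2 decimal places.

At P = 13, Q = 407.923.
dQ/dP = −3873/P² = -22.917.
ε = (dQ/dP)(P/Q) = (-22.917)(13/407.923).

-0.73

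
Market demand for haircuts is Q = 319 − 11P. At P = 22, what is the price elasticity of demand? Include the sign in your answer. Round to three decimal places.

-3.143

At P = 22, Q = 77.
dQ/dP = −11.
ε = (dQ/dP)(P/Q) = (-11)(22/77).
|ε| > 1, so demand is elastic at this price.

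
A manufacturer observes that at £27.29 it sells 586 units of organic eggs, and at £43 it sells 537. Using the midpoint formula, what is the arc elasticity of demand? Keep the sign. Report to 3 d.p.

ΔQ = 537 − 586 = -49; ΔP = 43 − 27.29 = 15.71.
Midpoints: P̄ = 35.14, Q̄ = 561.5.
ε = (ΔQ/ΔP)(P̄/Q̄) = (-49/15.71)(35.14/561.5).

-0.195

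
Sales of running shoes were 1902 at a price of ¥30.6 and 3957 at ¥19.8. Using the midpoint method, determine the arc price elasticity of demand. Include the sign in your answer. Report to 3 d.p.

ΔQ = 3957 − 1902 = 2055; ΔP = 19.8 − 30.6 = -10.8.
Midpoints: P̄ = 25.20, Q̄ = 2929.5.
ε = (ΔQ/ΔP)(P̄/Q̄) = (2055/-10.8)(25.20/2929.5).

-1.637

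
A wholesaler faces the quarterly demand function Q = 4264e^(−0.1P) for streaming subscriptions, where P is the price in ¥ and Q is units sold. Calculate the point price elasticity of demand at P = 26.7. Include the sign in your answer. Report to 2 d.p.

-2.67

At P = 26.7, Q = 295.291.
dQ/dP = −0.1·4264e^(−0.1P) = −0.1Q = -29.529.
ε = (dQ/dP)(P/Q) = (-29.529)(26.7/295.291).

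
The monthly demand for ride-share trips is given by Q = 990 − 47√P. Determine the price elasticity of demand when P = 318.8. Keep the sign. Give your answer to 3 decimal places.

At P = 318.8, Q = 150.816.
dQ/dP = −47/(2√P) = -1.316.
ε = (dQ/dP)(P/Q) = (-1.316)(318.8/150.816).

-2.782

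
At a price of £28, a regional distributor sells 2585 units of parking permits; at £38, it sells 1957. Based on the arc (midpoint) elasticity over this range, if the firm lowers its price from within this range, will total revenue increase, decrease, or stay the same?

Arc ε = (-628/10)(33.00/2271.0) ≈ -0.913.
|ε| = 0.91 < 1, so demand is inelastic. A price cut therefore reduces total revenue.

decrease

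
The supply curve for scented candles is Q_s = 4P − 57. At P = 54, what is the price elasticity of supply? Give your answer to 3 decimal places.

1.358

At P = 54, Q_s = 159.
dQ_s/dP = 4.
ε_s = (dQ_s/dP)(P/Q_s) = (4)(54/159).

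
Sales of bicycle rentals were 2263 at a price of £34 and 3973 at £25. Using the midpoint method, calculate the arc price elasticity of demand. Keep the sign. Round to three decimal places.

-1.798

ΔQ = 3973 − 2263 = 1710; ΔP = 25 − 34 = -9.
Midpoints: P̄ = 29.50, Q̄ = 3118.0.
ε = (ΔQ/ΔP)(P̄/Q̄) = (1710/-9)(29.50/3118.0).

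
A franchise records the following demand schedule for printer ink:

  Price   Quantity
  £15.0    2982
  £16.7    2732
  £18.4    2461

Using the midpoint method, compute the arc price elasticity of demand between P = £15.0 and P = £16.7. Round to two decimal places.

At P = 15.0, Q = 2982; at P = 16.7, Q = 2732.
ΔQ = -250, ΔP = 1.7. Midpoints: P̄ = 15.85, Q̄ = 2857.0.
ε = (ΔQ/ΔP)(P̄/Q̄) = (-250/1.7)(15.85/2857.0).

-0.82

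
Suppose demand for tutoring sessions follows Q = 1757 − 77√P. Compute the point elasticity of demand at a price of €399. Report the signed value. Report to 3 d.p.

At P = 399, Q = 218.926.
dQ/dP = −77/(2√P) = -1.927.
ε = (dQ/dP)(P/Q) = (-1.927)(399/218.926).
|ε| > 1, so demand is elastic at this price.

-3.513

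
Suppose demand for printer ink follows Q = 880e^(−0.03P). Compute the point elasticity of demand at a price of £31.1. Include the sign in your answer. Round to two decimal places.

-0.93

At P = 31.1, Q = 346.167.
dQ/dP = −0.03·880e^(−0.03P) = −0.03Q = -10.385.
ε = (dQ/dP)(P/Q) = (-10.385)(31.1/346.167).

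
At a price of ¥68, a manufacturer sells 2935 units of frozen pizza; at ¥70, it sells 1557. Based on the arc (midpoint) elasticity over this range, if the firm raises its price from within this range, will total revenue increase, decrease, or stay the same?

decrease

Arc ε = (-1378/2)(69.00/2246.0) ≈ -21.167.
|ε| = 21.17 > 1, so demand is elastic. A price rise therefore reduces total revenue.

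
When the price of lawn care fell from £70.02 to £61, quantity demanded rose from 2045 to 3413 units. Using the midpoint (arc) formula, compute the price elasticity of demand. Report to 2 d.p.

-3.64

ΔQ = 3413 − 2045 = 1368; ΔP = 61 − 70.02 = -9.02.
Midpoints: P̄ = 65.51, Q̄ = 2729.0.
ε = (ΔQ/ΔP)(P̄/Q̄) = (1368/-9.02)(65.51/2729.0).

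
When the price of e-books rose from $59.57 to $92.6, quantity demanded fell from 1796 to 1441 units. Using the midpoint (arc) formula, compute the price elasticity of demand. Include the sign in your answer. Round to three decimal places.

ΔQ = 1441 − 1796 = -355; ΔP = 92.6 − 59.57 = 33.03.
Midpoints: P̄ = 76.08, Q̄ = 1618.5.
ε = (ΔQ/ΔP)(P̄/Q̄) = (-355/33.03)(76.08/1618.5).

-0.505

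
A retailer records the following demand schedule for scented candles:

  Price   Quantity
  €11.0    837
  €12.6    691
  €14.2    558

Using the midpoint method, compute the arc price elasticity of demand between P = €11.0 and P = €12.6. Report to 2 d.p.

-1.41

At P = 11.0, Q = 837; at P = 12.6, Q = 691.
ΔQ = -146, ΔP = 1.6. Midpoints: P̄ = 11.80, Q̄ = 764.0.
ε = (ΔQ/ΔP)(P̄/Q̄) = (-146/1.6)(11.80/764.0).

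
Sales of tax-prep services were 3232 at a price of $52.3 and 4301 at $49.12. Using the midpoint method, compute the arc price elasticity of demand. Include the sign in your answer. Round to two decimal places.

-4.53

ΔQ = 4301 − 3232 = 1069; ΔP = 49.12 − 52.3 = -3.18.
Midpoints: P̄ = 50.71, Q̄ = 3766.5.
ε = (ΔQ/ΔP)(P̄/Q̄) = (1069/-3.18)(50.71/3766.5).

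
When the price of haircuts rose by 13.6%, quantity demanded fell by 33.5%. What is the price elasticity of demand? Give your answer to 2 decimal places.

-2.46

ε = %ΔQ / %ΔP = (-33.5)/(13.6) = -2.463.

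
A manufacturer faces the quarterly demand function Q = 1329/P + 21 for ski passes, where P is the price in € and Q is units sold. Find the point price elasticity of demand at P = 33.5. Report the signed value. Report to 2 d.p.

-0.65

At P = 33.5, Q = 60.672.
dQ/dP = −1329/P² = -1.184.
ε = (dQ/dP)(P/Q) = (-1.184)(33.5/60.672).
|ε| < 1, so demand is inelastic at this price.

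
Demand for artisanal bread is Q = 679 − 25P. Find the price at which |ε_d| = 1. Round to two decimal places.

13.58

For linear demand Q = a − bP, ε = −bP/(a − bP). |ε| = 1 when bP = a − bP, i.e. P = a/(2b).
P = 679/(2·25) = 679/50 = 13.5800.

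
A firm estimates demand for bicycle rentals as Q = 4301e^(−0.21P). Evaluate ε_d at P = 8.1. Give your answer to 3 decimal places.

At P = 8.1, Q = 784.937.
dQ/dP = −0.21·4301e^(−0.21P) = −0.21Q = -164.837.
ε = (dQ/dP)(P/Q) = (-164.837)(8.1/784.937).

-1.701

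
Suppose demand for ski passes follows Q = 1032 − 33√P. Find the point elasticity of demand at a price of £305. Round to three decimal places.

-0.632

At P = 305, Q = 455.680.
dQ/dP = −33/(2√P) = -0.945.
ε = (dQ/dP)(P/Q) = (-0.945)(305/455.680).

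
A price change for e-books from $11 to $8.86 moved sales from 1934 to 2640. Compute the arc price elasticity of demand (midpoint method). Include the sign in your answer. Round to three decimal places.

ΔQ = 2640 − 1934 = 706; ΔP = 8.86 − 11 = -2.14.
Midpoints: P̄ = 9.93, Q̄ = 2287.0.
ε = (ΔQ/ΔP)(P̄/Q̄) = (706/-2.14)(9.93/2287.0).

-1.432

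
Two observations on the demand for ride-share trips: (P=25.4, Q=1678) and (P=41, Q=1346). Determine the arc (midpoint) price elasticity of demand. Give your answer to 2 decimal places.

ΔQ = 1346 − 1678 = -332; ΔP = 41 − 25.4 = 15.6.
Midpoints: P̄ = 33.20, Q̄ = 1512.0.
ε = (ΔQ/ΔP)(P̄/Q̄) = (-332/15.6)(33.20/1512.0).

-0.47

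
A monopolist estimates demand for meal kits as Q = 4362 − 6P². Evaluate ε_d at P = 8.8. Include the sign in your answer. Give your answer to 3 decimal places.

-0.238

At P = 8.8, Q = 3897.360.
dQ/dP = −12P = -105.600.
ε = (dQ/dP)(P/Q) = (-105.600)(8.8/3897.360).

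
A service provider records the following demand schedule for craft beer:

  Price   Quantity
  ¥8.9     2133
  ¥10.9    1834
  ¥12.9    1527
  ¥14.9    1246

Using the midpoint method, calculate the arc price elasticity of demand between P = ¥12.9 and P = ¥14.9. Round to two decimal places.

At P = 12.9, Q = 1527; at P = 14.9, Q = 1246.
ΔQ = -281, ΔP = 2.0. Midpoints: P̄ = 13.90, Q̄ = 1386.5.
ε = (ΔQ/ΔP)(P̄/Q̄) = (-281/2.0)(13.90/1386.5).

-1.41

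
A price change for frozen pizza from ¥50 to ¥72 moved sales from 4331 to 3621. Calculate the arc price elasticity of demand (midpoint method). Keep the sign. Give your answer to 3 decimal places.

ΔQ = 3621 − 4331 = -710; ΔP = 72 − 50 = 22.
Midpoints: P̄ = 61.00, Q̄ = 3976.0.
ε = (ΔQ/ΔP)(P̄/Q̄) = (-710/22)(61.00/3976.0).

-0.495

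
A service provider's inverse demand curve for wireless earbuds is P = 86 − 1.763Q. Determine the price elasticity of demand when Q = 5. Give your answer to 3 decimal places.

At Q = 5, P = 86 − 1.763(5) = 77.19.
dP/dQ = −1.763, so dQ/dP = 1/(−1.763) = -0.567.
ε = (dQ/dP)(P/Q) = (-0.567)(77.19/5).

-8.756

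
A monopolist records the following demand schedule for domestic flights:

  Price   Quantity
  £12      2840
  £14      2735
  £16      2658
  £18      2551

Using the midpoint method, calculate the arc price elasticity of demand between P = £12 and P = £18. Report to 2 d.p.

At P = 12, Q = 2840; at P = 18, Q = 2551.
ΔQ = -289, ΔP = 6. Midpoints: P̄ = 15.00, Q̄ = 2695.5.
ε = (ΔQ/ΔP)(P̄/Q̄) = (-289/6)(15.00/2695.5).

-0.27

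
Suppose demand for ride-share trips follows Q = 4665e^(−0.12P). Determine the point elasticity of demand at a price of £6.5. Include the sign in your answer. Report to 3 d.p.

At P = 6.5, Q = 2138.464.
dQ/dP = −0.12·4665e^(−0.12P) = −0.12Q = -256.616.
ε = (dQ/dP)(P/Q) = (-256.616)(6.5/2138.464).

-0.780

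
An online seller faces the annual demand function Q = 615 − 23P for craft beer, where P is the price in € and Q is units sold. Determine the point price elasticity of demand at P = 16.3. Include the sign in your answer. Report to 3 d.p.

-1.561

At P = 16.3, Q = 240.100.
dQ/dP = −23.
ε = (dQ/dP)(P/Q) = (-23)(16.3/240.100).
|ε| > 1, so demand is elastic at this price.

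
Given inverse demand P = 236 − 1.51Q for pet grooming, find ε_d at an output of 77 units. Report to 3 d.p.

At Q = 77, P = 236 − 1.51(77) = 119.73.
dP/dQ = −1.51, so dQ/dP = 1/(−1.51) = -0.662.
ε = (dQ/dP)(P/Q) = (-0.662)(119.73/77).

-1.030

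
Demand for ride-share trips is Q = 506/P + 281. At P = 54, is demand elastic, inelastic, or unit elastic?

inelastic

Q = 290.370, dQ/dP = -0.174.
ε = (dQ/dP)(P/Q) ≈ -0.032.
|ε| = 0.03 < 1.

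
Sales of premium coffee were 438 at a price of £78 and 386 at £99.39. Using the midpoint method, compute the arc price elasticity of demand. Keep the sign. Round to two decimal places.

ΔQ = 386 − 438 = -52; ΔP = 99.39 − 78 = 21.39.
Midpoints: P̄ = 88.69, Q̄ = 412.0.
ε = (ΔQ/ΔP)(P̄/Q̄) = (-52/21.39)(88.69/412.0).

-0.52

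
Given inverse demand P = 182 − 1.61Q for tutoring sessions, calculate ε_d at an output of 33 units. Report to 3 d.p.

-2.426

At Q = 33, P = 182 − 1.61(33) = 128.87.
dP/dQ = −1.61, so dQ/dP = 1/(−1.61) = -0.621.
ε = (dQ/dP)(P/Q) = (-0.621)(128.87/33).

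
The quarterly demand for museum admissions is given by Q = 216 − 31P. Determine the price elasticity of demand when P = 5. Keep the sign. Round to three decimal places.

-2.541

At P = 5, Q = 61.
dQ/dP = −31.
ε = (dQ/dP)(P/Q) = (-31)(5/61).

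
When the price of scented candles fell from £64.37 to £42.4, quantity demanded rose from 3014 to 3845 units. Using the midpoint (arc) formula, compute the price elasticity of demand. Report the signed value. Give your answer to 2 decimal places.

ΔQ = 3845 − 3014 = 831; ΔP = 42.4 − 64.37 = -21.97.
Midpoints: P̄ = 53.39, Q̄ = 3429.5.
ε = (ΔQ/ΔP)(P̄/Q̄) = (831/-21.97)(53.39/3429.5).

-0.59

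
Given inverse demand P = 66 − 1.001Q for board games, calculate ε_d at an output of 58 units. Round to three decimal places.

At Q = 58, P = 66 − 1.001(58) = 7.94.
dP/dQ = −1.001, so dQ/dP = 1/(−1.001) = -0.999.
ε = (dQ/dP)(P/Q) = (-0.999)(7.94/58).

-0.137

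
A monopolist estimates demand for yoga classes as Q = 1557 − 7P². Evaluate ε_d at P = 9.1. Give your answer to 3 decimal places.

At P = 9.1, Q = 977.330.
dQ/dP = −14P = -127.400.
ε = (dQ/dP)(P/Q) = (-127.400)(9.1/977.330).

-1.186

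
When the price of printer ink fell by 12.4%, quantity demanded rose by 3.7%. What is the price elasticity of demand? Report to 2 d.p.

-0.30

ε = %ΔQ / %ΔP = (3.7)/(-12.4) = -0.298.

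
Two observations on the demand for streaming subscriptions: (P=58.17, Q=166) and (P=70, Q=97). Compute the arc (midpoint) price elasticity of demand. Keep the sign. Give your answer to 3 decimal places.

-2.842

ΔQ = 97 − 166 = -69; ΔP = 70 − 58.17 = 11.83.
Midpoints: P̄ = 64.09, Q̄ = 131.5.
ε = (ΔQ/ΔP)(P̄/Q̄) = (-69/11.83)(64.09/131.5).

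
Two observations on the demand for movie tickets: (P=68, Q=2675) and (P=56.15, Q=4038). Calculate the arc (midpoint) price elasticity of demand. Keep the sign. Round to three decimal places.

-2.127

ΔQ = 4038 − 2675 = 1363; ΔP = 56.15 − 68 = -11.85.
Midpoints: P̄ = 62.08, Q̄ = 3356.5.
ε = (ΔQ/ΔP)(P̄/Q̄) = (1363/-11.85)(62.08/3356.5).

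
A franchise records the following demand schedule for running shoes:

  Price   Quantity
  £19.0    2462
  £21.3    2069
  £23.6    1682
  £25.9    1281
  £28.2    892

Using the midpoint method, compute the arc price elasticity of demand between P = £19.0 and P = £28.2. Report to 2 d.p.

At P = 19.0, Q = 2462; at P = 28.2, Q = 892.
ΔQ = -1570, ΔP = 9.2. Midpoints: P̄ = 23.60, Q̄ = 1677.0.
ε = (ΔQ/ΔP)(P̄/Q̄) = (-1570/9.2)(23.60/1677.0).

-2.40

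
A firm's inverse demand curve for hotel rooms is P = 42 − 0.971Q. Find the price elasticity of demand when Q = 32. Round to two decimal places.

At Q = 32, P = 42 − 0.971(32) = 10.93.
dP/dQ = −0.971, so dQ/dP = 1/(−0.971) = -1.030.
ε = (dQ/dP)(P/Q) = (-1.030)(10.93/32).

-0.35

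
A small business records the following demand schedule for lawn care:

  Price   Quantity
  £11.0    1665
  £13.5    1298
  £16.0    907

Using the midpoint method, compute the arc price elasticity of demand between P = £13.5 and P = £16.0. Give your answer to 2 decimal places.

At P = 13.5, Q = 1298; at P = 16.0, Q = 907.
ΔQ = -391, ΔP = 2.5. Midpoints: P̄ = 14.75, Q̄ = 1102.5.
ε = (ΔQ/ΔP)(P̄/Q̄) = (-391/2.5)(14.75/1102.5).

-2.09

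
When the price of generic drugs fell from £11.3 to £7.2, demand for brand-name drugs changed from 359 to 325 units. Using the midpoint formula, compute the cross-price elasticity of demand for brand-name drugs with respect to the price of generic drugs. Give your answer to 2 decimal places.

ΔQ_x = 325 − 359 = -34; ΔP_y = 7.2 − 11.3 = -4.1.
Midpoints: P̄_y = 9.25, Q̄_x = 342.0.
ε_xy = (ΔQ_x/ΔP_y)(P̄_y/Q̄_x) = (-34/-4.1)(9.25/342.0).

0.22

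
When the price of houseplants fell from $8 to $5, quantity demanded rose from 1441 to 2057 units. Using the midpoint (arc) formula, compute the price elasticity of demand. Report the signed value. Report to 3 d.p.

-0.763

ΔQ = 2057 − 1441 = 616; ΔP = 5 − 8 = -3.
Midpoints: P̄ = 6.50, Q̄ = 1749.0.
ε = (ΔQ/ΔP)(P̄/Q̄) = (616/-3)(6.50/1749.0).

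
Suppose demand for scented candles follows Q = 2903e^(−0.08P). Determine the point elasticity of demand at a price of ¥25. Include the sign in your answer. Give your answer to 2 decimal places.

At P = 25, Q = 392.878.
dQ/dP = −0.08·2903e^(−0.08P) = −0.08Q = -31.430.
ε = (dQ/dP)(P/Q) = (-31.430)(25/392.878).

-2.00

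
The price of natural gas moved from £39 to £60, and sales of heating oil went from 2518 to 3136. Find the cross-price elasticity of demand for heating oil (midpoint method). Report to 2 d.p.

0.52

ΔQ_x = 3136 − 2518 = 618; ΔP_y = 60 − 39 = 21.
Midpoints: P̄_y = 49.50, Q̄_x = 2827.0.
ε_xy = (ΔQ_x/ΔP_y)(P̄_y/Q̄_x) = (618/21)(49.50/2827.0).
ε_xy > 0, so the goods are substitutes.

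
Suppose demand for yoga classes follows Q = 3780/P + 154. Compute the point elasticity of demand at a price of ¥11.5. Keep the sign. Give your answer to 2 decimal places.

-0.68

At P = 11.5, Q = 482.696.
dQ/dP = −3780/P² = -28.582.
ε = (dQ/dP)(P/Q) = (-28.582)(11.5/482.696).
|ε| < 1, so demand is inelastic at this price.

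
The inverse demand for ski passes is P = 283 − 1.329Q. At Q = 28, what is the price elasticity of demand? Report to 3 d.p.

-6.605

At Q = 28, P = 283 − 1.329(28) = 245.79.
dP/dQ = −1.329, so dQ/dP = 1/(−1.329) = -0.752.
ε = (dQ/dP)(P/Q) = (-0.752)(245.79/28).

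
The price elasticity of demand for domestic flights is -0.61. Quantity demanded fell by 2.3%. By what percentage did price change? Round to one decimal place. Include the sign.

%ΔP ≈ %ΔQ / ε = (-2.3%)/(-0.61) = 3.77%.

3.8%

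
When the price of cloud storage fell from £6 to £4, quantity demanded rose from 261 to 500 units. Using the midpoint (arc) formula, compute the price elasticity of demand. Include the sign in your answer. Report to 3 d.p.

-1.570

ΔQ = 500 − 261 = 239; ΔP = 4 − 6 = -2.
Midpoints: P̄ = 5.00, Q̄ = 380.5.
ε = (ΔQ/ΔP)(P̄/Q̄) = (239/-2)(5.00/380.5).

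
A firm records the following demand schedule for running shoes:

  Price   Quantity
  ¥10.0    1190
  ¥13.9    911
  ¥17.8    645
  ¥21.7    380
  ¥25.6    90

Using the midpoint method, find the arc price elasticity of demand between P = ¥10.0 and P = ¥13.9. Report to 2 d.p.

At P = 10.0, Q = 1190; at P = 13.9, Q = 911.
ΔQ = -279, ΔP = 3.9. Midpoints: P̄ = 11.95, Q̄ = 1050.5.
ε = (ΔQ/ΔP)(P̄/Q̄) = (-279/3.9)(11.95/1050.5).

-0.81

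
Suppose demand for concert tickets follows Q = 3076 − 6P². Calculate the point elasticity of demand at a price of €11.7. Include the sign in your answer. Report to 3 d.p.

At P = 11.7, Q = 2254.660.
dQ/dP = −12P = -140.400.
ε = (dQ/dP)(P/Q) = (-140.400)(11.7/2254.660).
|ε| < 1, so demand is inelastic at this price.

-0.729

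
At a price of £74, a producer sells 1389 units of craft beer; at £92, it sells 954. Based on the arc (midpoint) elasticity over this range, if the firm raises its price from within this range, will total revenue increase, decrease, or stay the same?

Arc ε = (-435/18)(83.00/1171.5) ≈ -1.712.
|ε| = 1.71 > 1, so demand is elastic. A price rise therefore reduces total revenue.

decrease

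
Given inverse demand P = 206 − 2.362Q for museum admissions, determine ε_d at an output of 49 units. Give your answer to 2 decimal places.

At Q = 49, P = 206 − 2.362(49) = 90.26.
dP/dQ = −2.362, so dQ/dP = 1/(−2.362) = -0.423.
ε = (dQ/dP)(P/Q) = (-0.423)(90.26/49).

-0.78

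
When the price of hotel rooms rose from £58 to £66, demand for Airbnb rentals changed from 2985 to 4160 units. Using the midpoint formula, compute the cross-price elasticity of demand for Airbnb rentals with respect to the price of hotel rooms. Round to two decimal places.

ΔQ_x = 4160 − 2985 = 1175; ΔP_y = 66 − 58 = 8.
Midpoints: P̄_y = 62.00, Q̄_x = 3572.5.
ε_xy = (ΔQ_x/ΔP_y)(P̄_y/Q̄_x) = (1175/8)(62.00/3572.5).

2.55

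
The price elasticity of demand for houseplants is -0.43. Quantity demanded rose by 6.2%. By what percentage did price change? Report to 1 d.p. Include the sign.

%ΔP ≈ %ΔQ / ε = (6.2%)/(-0.43) = -14.42%.

-14.4%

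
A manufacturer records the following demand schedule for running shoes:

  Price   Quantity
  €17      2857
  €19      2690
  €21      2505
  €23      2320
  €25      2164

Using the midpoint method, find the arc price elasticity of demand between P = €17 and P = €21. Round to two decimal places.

At P = 17, Q = 2857; at P = 21, Q = 2505.
ΔQ = -352, ΔP = 4. Midpoints: P̄ = 19.00, Q̄ = 2681.0.
ε = (ΔQ/ΔP)(P̄/Q̄) = (-352/4)(19.00/2681.0).

-0.62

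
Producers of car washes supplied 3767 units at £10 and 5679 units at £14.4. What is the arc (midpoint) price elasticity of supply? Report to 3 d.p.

ΔQ = 5679 − 3767 = 1912; ΔP = 14.4 − 10 = 4.4.
Midpoints: P̄ = 12.20, Q̄ = 4723.0.
ε_s = (ΔQ/ΔP)(P̄/Q̄) = (1912/4.4)(12.20/4723.0).

1.122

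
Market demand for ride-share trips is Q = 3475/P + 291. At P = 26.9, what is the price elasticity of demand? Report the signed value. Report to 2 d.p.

-0.31

At P = 26.9, Q = 420.182.
dQ/dP = −3475/P² = -4.802.
ε = (dQ/dP)(P/Q) = (-4.802)(26.9/420.182).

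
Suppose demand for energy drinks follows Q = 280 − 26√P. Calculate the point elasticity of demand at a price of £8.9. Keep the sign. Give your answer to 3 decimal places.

-0.192

At P = 8.9, Q = 202.435.
dQ/dP = −26/(2√P) = -4.358.
ε = (dQ/dP)(P/Q) = (-4.358)(8.9/202.435).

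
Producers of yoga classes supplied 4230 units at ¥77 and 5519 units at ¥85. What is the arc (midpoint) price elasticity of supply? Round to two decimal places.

ΔQ = 5519 − 4230 = 1289; ΔP = 85 − 77 = 8.
Midpoints: P̄ = 81.00, Q̄ = 4874.5.
ε_s = (ΔQ/ΔP)(P̄/Q̄) = (1289/8)(81.00/4874.5).

2.68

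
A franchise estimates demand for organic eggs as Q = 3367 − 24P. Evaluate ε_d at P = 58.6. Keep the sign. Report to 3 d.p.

-0.717

At P = 58.6, Q = 1960.600.
dQ/dP = −24.
ε = (dQ/dP)(P/Q) = (-24)(58.6/1960.600).
|ε| < 1, so demand is inelastic at this price.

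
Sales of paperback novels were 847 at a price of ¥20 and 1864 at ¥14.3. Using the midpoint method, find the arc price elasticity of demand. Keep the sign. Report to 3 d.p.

ΔQ = 1864 − 847 = 1017; ΔP = 14.3 − 20 = -5.7.
Midpoints: P̄ = 17.15, Q̄ = 1355.5.
ε = (ΔQ/ΔP)(P̄/Q̄) = (1017/-5.7)(17.15/1355.5).

-2.257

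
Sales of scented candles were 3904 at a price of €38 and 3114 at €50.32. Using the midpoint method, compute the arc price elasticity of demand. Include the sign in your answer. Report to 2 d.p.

-0.81

ΔQ = 3114 − 3904 = -790; ΔP = 50.32 − 38 = 12.32.
Midpoints: P̄ = 44.16, Q̄ = 3509.0.
ε = (ΔQ/ΔP)(P̄/Q̄) = (-790/12.32)(44.16/3509.0).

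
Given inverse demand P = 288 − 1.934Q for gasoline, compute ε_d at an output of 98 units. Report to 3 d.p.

-0.520

At Q = 98, P = 288 − 1.934(98) = 98.47.
dP/dQ = −1.934, so dQ/dP = 1/(−1.934) = -0.517.
ε = (dQ/dP)(P/Q) = (-0.517)(98.47/98).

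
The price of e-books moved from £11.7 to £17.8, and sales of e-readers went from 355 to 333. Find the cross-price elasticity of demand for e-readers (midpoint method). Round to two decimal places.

-0.15

ΔQ_x = 333 − 355 = -22; ΔP_y = 17.8 − 11.7 = 6.1.
Midpoints: P̄_y = 14.75, Q̄_x = 344.0.
ε_xy = (ΔQ_x/ΔP_y)(P̄_y/Q̄_x) = (-22/6.1)(14.75/344.0).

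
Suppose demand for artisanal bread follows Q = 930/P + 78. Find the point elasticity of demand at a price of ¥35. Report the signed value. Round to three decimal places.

At P = 35, Q = 104.571.
dQ/dP = −930/P² = -0.759.
ε = (dQ/dP)(P/Q) = (-0.759)(35/104.571).

-0.254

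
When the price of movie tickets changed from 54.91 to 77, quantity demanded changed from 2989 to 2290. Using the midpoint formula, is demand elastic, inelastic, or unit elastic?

Arc ε ≈ -0.791.
|ε| = 0.79 < 1.

inelastic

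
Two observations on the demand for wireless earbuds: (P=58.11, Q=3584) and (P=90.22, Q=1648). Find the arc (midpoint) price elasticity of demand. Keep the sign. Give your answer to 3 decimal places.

ΔQ = 1648 − 3584 = -1936; ΔP = 90.22 − 58.11 = 32.11.
Midpoints: P̄ = 74.16, Q̄ = 2616.0.
ε = (ΔQ/ΔP)(P̄/Q̄) = (-1936/32.11)(74.16/2616.0).

-1.709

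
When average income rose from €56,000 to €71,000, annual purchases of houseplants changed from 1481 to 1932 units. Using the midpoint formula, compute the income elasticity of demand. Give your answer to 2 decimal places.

1.12

ΔQ = 451, ΔI = 15000. Midpoints: Ī = 63,500, Q̄ = 1706.5.
ε_I = (ΔQ/ΔI)(Ī/Q̄) = (451/15000)(63500/1706.5).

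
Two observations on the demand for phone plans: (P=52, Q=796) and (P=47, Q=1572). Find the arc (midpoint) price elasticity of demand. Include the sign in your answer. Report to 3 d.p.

-6.489

ΔQ = 1572 − 796 = 776; ΔP = 47 − 52 = -5.
Midpoints: P̄ = 49.50, Q̄ = 1184.0.
ε = (ΔQ/ΔP)(P̄/Q̄) = (776/-5)(49.50/1184.0).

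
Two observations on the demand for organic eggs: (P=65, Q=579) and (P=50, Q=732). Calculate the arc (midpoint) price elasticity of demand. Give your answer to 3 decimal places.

-0.895

ΔQ = 732 − 579 = 153; ΔP = 50 − 65 = -15.
Midpoints: P̄ = 57.50, Q̄ = 655.5.
ε = (ΔQ/ΔP)(P̄/Q̄) = (153/-15)(57.50/655.5).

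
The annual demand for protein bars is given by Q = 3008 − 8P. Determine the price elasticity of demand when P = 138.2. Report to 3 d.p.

At P = 138.2, Q = 1902.400.
dQ/dP = −8.
ε = (dQ/dP)(P/Q) = (-8)(138.2/1902.400).

-0.581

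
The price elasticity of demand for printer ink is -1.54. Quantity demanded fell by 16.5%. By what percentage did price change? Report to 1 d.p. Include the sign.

%ΔP ≈ %ΔQ / ε = (-16.5%)/(-1.54) = 10.71%.

10.7%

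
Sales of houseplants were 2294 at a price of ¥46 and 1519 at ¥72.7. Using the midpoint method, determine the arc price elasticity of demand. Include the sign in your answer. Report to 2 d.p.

-0.90

ΔQ = 1519 − 2294 = -775; ΔP = 72.7 − 46 = 26.7.
Midpoints: P̄ = 59.35, Q̄ = 1906.5.
ε = (ΔQ/ΔP)(P̄/Q̄) = (-775/26.7)(59.35/1906.5).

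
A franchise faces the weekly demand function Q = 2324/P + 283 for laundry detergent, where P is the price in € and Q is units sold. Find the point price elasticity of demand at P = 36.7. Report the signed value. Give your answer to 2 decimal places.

-0.18

At P = 36.7, Q = 346.324.
dQ/dP = −2324/P² = -1.725.
ε = (dQ/dP)(P/Q) = (-1.725)(36.7/346.324).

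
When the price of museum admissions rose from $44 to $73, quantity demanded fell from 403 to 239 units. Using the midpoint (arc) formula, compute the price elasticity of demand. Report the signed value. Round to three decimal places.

ΔQ = 239 − 403 = -164; ΔP = 73 − 44 = 29.
Midpoints: P̄ = 58.50, Q̄ = 321.0.
ε = (ΔQ/ΔP)(P̄/Q̄) = (-164/29)(58.50/321.0).

-1.031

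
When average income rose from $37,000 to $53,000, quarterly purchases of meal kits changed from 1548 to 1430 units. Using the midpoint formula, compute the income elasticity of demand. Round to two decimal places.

-0.22

ΔQ = -118, ΔI = 16000. Midpoints: Ī = 45,000, Q̄ = 1489.0.
ε_I = (ΔQ/ΔI)(Ī/Q̄) = (-118/16000)(45000/1489.0).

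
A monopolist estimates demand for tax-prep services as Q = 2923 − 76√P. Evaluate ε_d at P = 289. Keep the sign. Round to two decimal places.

At P = 289, Q = 1631.
dQ/dP = −76/(2√P) = -2.235.
ε = (dQ/dP)(P/Q) = (-2.235)(289/1631).
|ε| < 1, so demand is inelastic at this price.

-0.40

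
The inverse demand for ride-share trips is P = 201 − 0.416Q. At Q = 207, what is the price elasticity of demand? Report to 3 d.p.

At Q = 207, P = 201 − 0.416(207) = 114.89.
dP/dQ = −0.416, so dQ/dP = 1/(−0.416) = -2.404.
ε = (dQ/dP)(P/Q) = (-2.404)(114.89/207).

-1.334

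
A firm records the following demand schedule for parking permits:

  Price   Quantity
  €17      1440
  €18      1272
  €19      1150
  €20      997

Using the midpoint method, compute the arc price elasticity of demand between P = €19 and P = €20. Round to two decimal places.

At P = 19, Q = 1150; at P = 20, Q = 997.
ΔQ = -153, ΔP = 1. Midpoints: P̄ = 19.50, Q̄ = 1073.5.
ε = (ΔQ/ΔP)(P̄/Q̄) = (-153/1)(19.50/1073.5).

-2.78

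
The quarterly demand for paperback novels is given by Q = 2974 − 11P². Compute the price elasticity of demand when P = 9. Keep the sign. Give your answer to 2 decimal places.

-0.86

At P = 9, Q = 2083.
dQ/dP = −22P = -198.
ε = (dQ/dP)(P/Q) = (-198)(9/2083).
|ε| < 1, so demand is inelastic at this price.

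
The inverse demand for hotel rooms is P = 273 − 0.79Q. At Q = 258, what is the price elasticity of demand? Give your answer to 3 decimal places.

At Q = 258, P = 273 − 0.79(258) = 69.18.
dP/dQ = −0.79, so dQ/dP = 1/(−0.79) = -1.266.
ε = (dQ/dP)(P/Q) = (-1.266)(69.18/258).

-0.339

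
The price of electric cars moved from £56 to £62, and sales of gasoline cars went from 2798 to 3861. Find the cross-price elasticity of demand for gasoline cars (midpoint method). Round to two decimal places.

3.14

ΔQ_x = 3861 − 2798 = 1063; ΔP_y = 62 − 56 = 6.
Midpoints: P̄_y = 59.00, Q̄_x = 3329.5.
ε_xy = (ΔQ_x/ΔP_y)(P̄_y/Q̄_x) = (1063/6)(59.00/3329.5).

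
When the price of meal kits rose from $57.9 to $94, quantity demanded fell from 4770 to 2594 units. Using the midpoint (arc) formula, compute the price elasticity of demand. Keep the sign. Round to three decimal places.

-1.243

ΔQ = 2594 − 4770 = -2176; ΔP = 94 − 57.9 = 36.1.
Midpoints: P̄ = 75.95, Q̄ = 3682.0.
ε = (ΔQ/ΔP)(P̄/Q̄) = (-2176/36.1)(75.95/3682.0).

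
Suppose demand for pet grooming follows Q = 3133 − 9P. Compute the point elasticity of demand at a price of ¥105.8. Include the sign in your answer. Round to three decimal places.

-0.437

At P = 105.8, Q = 2180.800.
dQ/dP = −9.
ε = (dQ/dP)(P/Q) = (-9)(105.8/2180.800).
|ε| < 1, so demand is inelastic at this price.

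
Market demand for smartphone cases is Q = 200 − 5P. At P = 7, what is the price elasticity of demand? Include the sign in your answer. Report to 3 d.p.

-0.212

At P = 7, Q = 165.
dQ/dP = −5.
ε = (dQ/dP)(P/Q) = (-5)(7/165).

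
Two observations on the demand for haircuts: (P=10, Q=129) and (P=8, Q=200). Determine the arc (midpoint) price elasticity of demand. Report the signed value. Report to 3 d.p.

-1.942

ΔQ = 200 − 129 = 71; ΔP = 8 − 10 = -2.
Midpoints: P̄ = 9.00, Q̄ = 164.5.
ε = (ΔQ/ΔP)(P̄/Q̄) = (71/-2)(9.00/164.5).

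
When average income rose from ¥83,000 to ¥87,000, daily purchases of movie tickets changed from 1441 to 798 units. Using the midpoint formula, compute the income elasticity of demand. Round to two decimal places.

-12.21

ΔQ = -643, ΔI = 4000. Midpoints: Ī = 85,000, Q̄ = 1119.5.
ε_I = (ΔQ/ΔI)(Ī/Q̄) = (-643/4000)(85000/1119.5).
ε_I < 0, so the good is inferior.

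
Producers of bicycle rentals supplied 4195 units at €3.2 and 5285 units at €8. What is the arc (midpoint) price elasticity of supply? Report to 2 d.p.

0.27

ΔQ = 5285 − 4195 = 1090; ΔP = 8 − 3.2 = 4.8.
Midpoints: P̄ = 5.60, Q̄ = 4740.0.
ε_s = (ΔQ/ΔP)(P̄/Q̄) = (1090/4.8)(5.60/4740.0).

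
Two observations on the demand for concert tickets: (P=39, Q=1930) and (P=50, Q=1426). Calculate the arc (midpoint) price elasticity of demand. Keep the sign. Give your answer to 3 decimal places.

ΔQ = 1426 − 1930 = -504; ΔP = 50 − 39 = 11.
Midpoints: P̄ = 44.50, Q̄ = 1678.0.
ε = (ΔQ/ΔP)(P̄/Q̄) = (-504/11)(44.50/1678.0).

-1.215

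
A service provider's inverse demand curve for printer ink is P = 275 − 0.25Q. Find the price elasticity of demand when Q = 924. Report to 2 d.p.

-0.19

At Q = 924, P = 275 − 0.25(924) = 44.00.
dP/dQ = −0.25, so dQ/dP = 1/(−0.25) = -4.000.
ε = (dQ/dP)(P/Q) = (-4.000)(44.00/924).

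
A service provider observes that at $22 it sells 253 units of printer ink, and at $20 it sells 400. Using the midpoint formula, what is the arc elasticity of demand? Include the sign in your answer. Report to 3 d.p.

-4.727

ΔQ = 400 − 253 = 147; ΔP = 20 − 22 = -2.
Midpoints: P̄ = 21.00, Q̄ = 326.5.
ε = (ΔQ/ΔP)(P̄/Q̄) = (147/-2)(21.00/326.5).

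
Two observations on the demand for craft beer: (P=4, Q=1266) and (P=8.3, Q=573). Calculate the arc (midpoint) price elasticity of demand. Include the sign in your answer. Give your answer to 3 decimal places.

ΔQ = 573 − 1266 = -693; ΔP = 8.3 − 4 = 4.3.
Midpoints: P̄ = 6.15, Q̄ = 919.5.
ε = (ΔQ/ΔP)(P̄/Q̄) = (-693/4.3)(6.15/919.5).

-1.078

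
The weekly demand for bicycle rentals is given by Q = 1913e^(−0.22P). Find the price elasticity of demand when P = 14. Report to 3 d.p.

At P = 14, Q = 87.920.
dQ/dP = −0.22·1913e^(−0.22P) = −0.22Q = -19.342.
ε = (dQ/dP)(P/Q) = (-19.342)(14/87.920).
|ε| > 1, so demand is elastic at this price.

-3.080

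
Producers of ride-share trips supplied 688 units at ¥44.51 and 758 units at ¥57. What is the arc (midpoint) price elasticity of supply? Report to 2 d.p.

ΔQ = 758 − 688 = 70; ΔP = 57 − 44.51 = 12.49.
Midpoints: P̄ = 50.75, Q̄ = 723.0.
ε_s = (ΔQ/ΔP)(P̄/Q̄) = (70/12.49)(50.75/723.0).

0.39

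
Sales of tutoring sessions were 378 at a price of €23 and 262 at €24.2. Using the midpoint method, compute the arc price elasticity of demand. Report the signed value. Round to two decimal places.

ΔQ = 262 − 378 = -116; ΔP = 24.2 − 23 = 1.2.
Midpoints: P̄ = 23.60, Q̄ = 320.0.
ε = (ΔQ/ΔP)(P̄/Q̄) = (-116/1.2)(23.60/320.0).

-7.13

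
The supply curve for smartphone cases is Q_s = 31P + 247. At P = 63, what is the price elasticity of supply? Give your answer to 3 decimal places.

0.888

At P = 63, Q_s = 2200.
dQ_s/dP = 31.
ε_s = (dQ_s/dP)(P/Q_s) = (31)(63/2200).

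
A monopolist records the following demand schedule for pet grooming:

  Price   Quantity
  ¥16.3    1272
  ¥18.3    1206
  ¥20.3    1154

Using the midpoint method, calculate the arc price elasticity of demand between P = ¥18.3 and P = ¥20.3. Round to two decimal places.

At P = 18.3, Q = 1206; at P = 20.3, Q = 1154.
ΔQ = -52, ΔP = 2.0. Midpoints: P̄ = 19.30, Q̄ = 1180.0.
ε = (ΔQ/ΔP)(P̄/Q̄) = (-52/2.0)(19.30/1180.0).

-0.43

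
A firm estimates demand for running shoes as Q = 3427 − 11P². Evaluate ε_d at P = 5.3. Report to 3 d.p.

At P = 5.3, Q = 3118.010.
dQ/dP = −22P = -116.600.
ε = (dQ/dP)(P/Q) = (-116.600)(5.3/3118.010).
|ε| < 1, so demand is inelastic at this price.

-0.198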